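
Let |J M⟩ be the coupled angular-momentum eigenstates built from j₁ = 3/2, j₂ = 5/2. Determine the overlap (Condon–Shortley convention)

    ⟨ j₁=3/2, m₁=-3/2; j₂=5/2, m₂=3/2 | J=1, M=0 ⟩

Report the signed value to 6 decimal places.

−√(1/5) ≈ -0.447214

triangle: 3!×0!×2!/6! = 12/720
(j±m)!: 0!×3!×4!×1!×1!×1! = 144
prefactor² = (2J+1)×Δ×N² = 36/5
  k=3: −1/(3!×0!×0!×1!×0!×1!) = -1/6
Σ = -1/6  ⇒  CG² = 36/5×(-1/6)² = 1/5
CG = −√(1/5) = -0.447214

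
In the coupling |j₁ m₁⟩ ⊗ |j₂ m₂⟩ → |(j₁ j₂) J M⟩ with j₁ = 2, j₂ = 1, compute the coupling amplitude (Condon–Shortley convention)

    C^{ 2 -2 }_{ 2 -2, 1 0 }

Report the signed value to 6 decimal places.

-0.816497  (= −√(2/3))

triangle: 1!×3!×1!/6! = 6/720
(j±m)!: 0!×4!×1!×1!×0!×4! = 576
prefactor² = (2J+1)×Δ×N² = 24
  k=1: −1/(1!×0!×3!×0!×0!×1!) = -1/6
Σ = -1/6  ⇒  CG² = 24×(-1/6)² = 2/3
CG = −√(2/3) = -0.816497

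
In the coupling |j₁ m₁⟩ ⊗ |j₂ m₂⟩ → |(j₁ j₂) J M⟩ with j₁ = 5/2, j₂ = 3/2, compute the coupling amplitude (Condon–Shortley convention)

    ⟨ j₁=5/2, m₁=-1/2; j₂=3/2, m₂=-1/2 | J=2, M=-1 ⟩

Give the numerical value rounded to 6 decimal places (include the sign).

triangle: 2!·3!·1!/7! = 12/5040
(j±m)!: 2!·3!·1!·2!·1!·3! = 144
prefactor² = (2J+1)·Δ·N² = 12/7
  k=0: +1/(0!·2!·3!·1!·0!·0!) = 1/12
  k=1: −1/(1!·1!·2!·0!·1!·1!) = -1/2
Σ = -5/12  ⇒  CG² = 12/7·(-5/12)² = 25/84
CG = −√(25/84) = -0.545545

−√(25/84) ≈ -0.545545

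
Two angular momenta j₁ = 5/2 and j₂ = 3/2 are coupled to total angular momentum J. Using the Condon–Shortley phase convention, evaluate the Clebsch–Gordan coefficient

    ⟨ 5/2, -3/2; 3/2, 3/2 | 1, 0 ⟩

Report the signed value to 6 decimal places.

j₁+j₂−J=3  J+j₁−j₂=2  J−j₁+j₂=0  j₁+j₂+J+1=6
(j₁±m₁, j₂±m₂, J±M) = (1,4,3,0,1,1)
P² = 36/5
sum k=3..3:
  [3] −1/6 = -1/6
S = -1/6
C² = P²·S² = 1/5 ; C = -0.447214

-0.447214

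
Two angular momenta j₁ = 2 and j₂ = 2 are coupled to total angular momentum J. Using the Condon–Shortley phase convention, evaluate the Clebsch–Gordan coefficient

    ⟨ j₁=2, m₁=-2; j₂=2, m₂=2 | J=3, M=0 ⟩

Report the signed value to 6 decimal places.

−√(1/10) = -0.316228

√[7·1!3!3!/8! · 0!4!4!0!3!3!] = √(648/5)
  +(−1)^1/∏(1,0,3,3,0,0)! = -1/36  (running -1/36)
⟨..|..⟩ = √(648/5)·(-1/36) = -0.316228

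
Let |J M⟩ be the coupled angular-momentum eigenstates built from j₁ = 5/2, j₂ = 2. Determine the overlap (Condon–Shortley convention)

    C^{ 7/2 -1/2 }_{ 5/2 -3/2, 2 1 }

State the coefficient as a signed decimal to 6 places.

−√(121/315) = -0.619780

triangle: 1!×4!×3!/9! = 144/362880
(j±m)!: 1!×4!×3!×1!×3!×4! = 20736
prefactor² = (2J+1)×Δ×N² = 2304/35
  k=0: +1/(0!×1!×4!×3!×0!×0!) = 1/144
  k=1: −1/(1!×0!×3!×2!×1!×1!) = -1/12
Σ = -11/144  ⇒  CG² = 2304/35×(-11/144)² = 121/315
CG = −√(121/315) = -0.619780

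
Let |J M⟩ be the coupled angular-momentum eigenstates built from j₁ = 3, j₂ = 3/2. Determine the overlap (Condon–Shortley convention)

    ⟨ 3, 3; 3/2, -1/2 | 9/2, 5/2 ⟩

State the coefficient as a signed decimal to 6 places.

triangle: 0!*6!*3!/10! = 4320/3628800
(j±m)!: 6!*0!*1!*2!*7!*2! = 14515200
prefactor² = (2J+1)*Δ*N² = 172800
  k=0: +1/(0!*0!*0!*1!*6!*2!) = 1/1440
Σ = 1/1440  ⇒  CG² = 172800*1/1440² = 1/12
CG = +√(1/12) = +0.288675

+√(1/12) = +0.288675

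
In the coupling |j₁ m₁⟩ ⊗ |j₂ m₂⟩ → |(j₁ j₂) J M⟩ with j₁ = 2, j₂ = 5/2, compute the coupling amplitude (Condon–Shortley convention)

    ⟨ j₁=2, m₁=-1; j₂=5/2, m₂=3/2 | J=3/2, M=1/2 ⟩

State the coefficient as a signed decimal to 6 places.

+√(2/105) = +0.138013

√[4·3!1!2!/7! · 1!3!4!1!2!1!] = √(96/35)
  +(−1)^2/∏(2,1,1,2,0,0)! = 1/4  (running 1/4)
  +(−1)^3/∏(3,0,0,1,1,1)! = -1/6  (running 1/12)
⟨..|..⟩ = √(96/35)·(1/12) = +0.138013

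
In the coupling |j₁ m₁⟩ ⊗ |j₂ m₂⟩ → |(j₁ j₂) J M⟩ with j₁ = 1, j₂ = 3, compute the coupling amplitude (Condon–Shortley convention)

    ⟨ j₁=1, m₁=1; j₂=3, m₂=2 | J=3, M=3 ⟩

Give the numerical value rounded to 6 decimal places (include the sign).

+0.500000  (= +√(1/4))

j₁+j₂−J=1  J+j₁−j₂=1  J−j₁+j₂=5  j₁+j₂+J+1=8
(j₁±m₁, j₂±m₂, J±M) = (2,0,5,1,6,0)
P² = 3600
sum k=0..0:
  [0] +1/120 = 1/120
S = 1/120
C² = P²·S² = 1/4 ; C = +0.500000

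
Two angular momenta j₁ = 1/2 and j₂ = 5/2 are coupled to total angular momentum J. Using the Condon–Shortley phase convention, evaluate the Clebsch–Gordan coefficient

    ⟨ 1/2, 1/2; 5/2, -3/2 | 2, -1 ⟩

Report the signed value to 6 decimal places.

triangle: 1!*0!*4!/6! = 24/720
(j±m)!: 1!*0!*1!*4!*1!*3! = 144
prefactor² = (2J+1)*Δ*N² = 24
  k=0: +1/(0!*1!*0!*1!*0!*3!) = 1/6
Σ = 1/6  ⇒  CG² = 24*1/6² = 2/3
CG = +√(2/3) = +0.816497

+0.816497  (= +√(2/3))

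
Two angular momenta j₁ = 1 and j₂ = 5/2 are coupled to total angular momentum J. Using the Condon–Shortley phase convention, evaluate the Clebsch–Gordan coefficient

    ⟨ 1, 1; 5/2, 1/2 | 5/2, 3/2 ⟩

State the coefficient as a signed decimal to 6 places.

triangle: 1!·1!·4!/7! = 24/5040
(j±m)!: 2!·0!·3!·2!·4!·1! = 576
prefactor² = (2J+1)·Δ·N² = 576/35
  k=0: +1/(0!·1!·0!·3!·1!·1!) = 1/6
Σ = 1/6  ⇒  CG² = 576/35·1/6² = 16/35
CG = +√(16/35) = +0.676123

+0.676123  (= +√(16/35))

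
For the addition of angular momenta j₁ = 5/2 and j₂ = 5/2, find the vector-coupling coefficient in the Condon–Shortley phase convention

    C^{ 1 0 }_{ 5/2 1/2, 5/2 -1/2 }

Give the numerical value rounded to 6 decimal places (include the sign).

√[3·4!1!1!/7! · 3!2!2!3!1!1!] = √(72/35)
  +(−1)^1/∏(1,3,1,1,0,0)! = -1/6  (running -1/6)
  +(−1)^2/∏(2,2,0,0,1,1)! = 1/4  (running 1/12)
⟨..|..⟩ = √(72/35)·(1/12) = +0.119523

+0.119523  (= +√(1/70))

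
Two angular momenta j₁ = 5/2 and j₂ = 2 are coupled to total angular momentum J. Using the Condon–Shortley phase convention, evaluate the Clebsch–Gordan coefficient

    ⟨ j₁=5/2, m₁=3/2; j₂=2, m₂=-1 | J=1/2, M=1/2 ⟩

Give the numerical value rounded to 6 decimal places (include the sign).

√[2·4!1!0!/6! · 4!1!1!3!1!0!] = √(48/5)
  +(−1)^1/∏(1,3,0,0,1,0)! = -1/6  (running -1/6)
⟨..|..⟩ = √(48/5)·(-1/6) = -0.516398

-0.516398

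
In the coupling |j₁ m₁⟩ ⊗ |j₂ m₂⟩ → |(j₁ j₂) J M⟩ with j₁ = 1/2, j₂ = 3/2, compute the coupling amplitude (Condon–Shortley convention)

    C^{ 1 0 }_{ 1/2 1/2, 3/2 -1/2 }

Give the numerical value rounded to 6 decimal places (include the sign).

+0.707107  (= +√(1/2))

triangle: 1!*0!*2!/4! = 2/24
(j±m)!: 1!*0!*1!*2!*1!*1! = 2
prefactor² = (2J+1)*Δ*N² = 1/2
  k=0: +1/(0!*1!*0!*1!*0!*1!) = 1
Σ = 1  ⇒  CG² = 1/2*1² = 1/2
CG = +√(1/2) = +0.707107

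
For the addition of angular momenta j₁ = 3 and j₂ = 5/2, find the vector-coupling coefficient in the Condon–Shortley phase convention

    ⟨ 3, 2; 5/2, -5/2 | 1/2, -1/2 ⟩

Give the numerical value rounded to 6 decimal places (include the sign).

+0.218218

√[2·5!1!0!/7! · 5!1!0!5!0!1!] = √(4800/7)
  +(−1)^0/∏(0,5,1,0,0,0)! = 1/120  (running 1/120)
⟨..|..⟩ = √(4800/7)·(1/120) = +0.218218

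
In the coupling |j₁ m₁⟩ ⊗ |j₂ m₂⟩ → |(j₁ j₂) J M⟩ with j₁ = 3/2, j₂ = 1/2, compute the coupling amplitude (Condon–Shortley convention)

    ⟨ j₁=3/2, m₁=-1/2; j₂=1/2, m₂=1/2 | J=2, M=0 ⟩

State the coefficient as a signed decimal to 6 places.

+0.707107  (= +√(1/2))

j₁+j₂−J=0  J+j₁−j₂=3  J−j₁+j₂=1  j₁+j₂+J+1=5
(j₁±m₁, j₂±m₂, J±M) = (1,2,1,0,2,2)
P² = 2
sum k=0..0:
  [0] +1/2 = 1/2
S = 1/2
C² = P²·S² = 1/2 ; C = +0.707107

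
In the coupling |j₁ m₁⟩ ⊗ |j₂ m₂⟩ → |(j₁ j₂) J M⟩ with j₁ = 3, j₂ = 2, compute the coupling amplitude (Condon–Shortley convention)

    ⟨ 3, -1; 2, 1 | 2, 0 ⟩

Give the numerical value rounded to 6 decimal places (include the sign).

+0.377964

triangle: 3!×3!×1!/8! = 36/40320
(j±m)!: 2!×4!×3!×1!×2!×2! = 1152
prefactor² = (2J+1)×Δ×N² = 36/7
  k=2: +1/(2!×1!×2!×1!×1!×0!) = 1/4
  k=3: −1/(3!×0!×1!×0!×2!×1!) = -1/12
Σ = 1/6  ⇒  CG² = 36/7×1/6² = 1/7
CG = +√(1/7) = +0.377964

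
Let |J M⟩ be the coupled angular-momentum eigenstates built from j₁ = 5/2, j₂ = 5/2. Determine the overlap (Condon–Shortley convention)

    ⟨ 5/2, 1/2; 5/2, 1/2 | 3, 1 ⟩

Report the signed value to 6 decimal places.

j₁+j₂−J=2  J+j₁−j₂=3  J−j₁+j₂=3  j₁+j₂+J+1=9
(j₁±m₁, j₂±m₂, J±M) = (3,2,3,2,4,2)
P² = 48/5
sum k=0..2:
  [0] +1/24 = 1/24
  [1] −1/4 = -1/4
  [2] +1/24 = 1/24
S = -1/6
C² = P²·S² = 4/15 ; C = -0.516398

−√(4/15) = -0.516398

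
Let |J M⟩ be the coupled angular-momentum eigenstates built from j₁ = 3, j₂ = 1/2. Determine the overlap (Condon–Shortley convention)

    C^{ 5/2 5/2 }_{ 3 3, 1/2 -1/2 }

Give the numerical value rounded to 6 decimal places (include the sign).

+0.925820  (= +√(6/7))

√[6·1!5!0!/7! · 6!0!0!1!5!0!] = √(86400/7)
  +(−1)^0/∏(0,1,0,0,5,0)! = 1/120  (running 1/120)
⟨..|..⟩ = √(86400/7)·(1/120) = +0.925820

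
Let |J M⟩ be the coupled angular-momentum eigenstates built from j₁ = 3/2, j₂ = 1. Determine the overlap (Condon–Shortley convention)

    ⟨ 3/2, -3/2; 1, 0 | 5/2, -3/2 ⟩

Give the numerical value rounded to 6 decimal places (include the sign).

+0.632456  (= +√(2/5))

j₁+j₂−J=0  J+j₁−j₂=3  J−j₁+j₂=2  j₁+j₂+J+1=6
(j₁±m₁, j₂±m₂, J±M) = (0,3,1,1,1,4)
P² = 72/5
sum k=0..0:
  [0] +1/6 = 1/6
S = 1/6
C² = P²·S² = 2/5 ; C = +0.632456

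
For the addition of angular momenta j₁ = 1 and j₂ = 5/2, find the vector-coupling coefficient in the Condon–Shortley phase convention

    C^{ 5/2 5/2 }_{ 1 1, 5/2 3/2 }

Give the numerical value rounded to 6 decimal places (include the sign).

triangle: 1!*1!*4!/7! = 24/5040
(j±m)!: 2!*0!*4!*1!*5!*0! = 5760
prefactor² = (2J+1)*Δ*N² = 1152/7
  k=0: +1/(0!*1!*0!*4!*1!*0!) = 1/24
Σ = 1/24  ⇒  CG² = 1152/7*1/24² = 2/7
CG = +√(2/7) = +0.534522

+0.534522  (= +√(2/7))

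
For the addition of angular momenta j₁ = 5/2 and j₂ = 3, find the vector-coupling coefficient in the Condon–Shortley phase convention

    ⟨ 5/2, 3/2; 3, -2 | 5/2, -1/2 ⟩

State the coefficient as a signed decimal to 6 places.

+√(1/14) = +0.267261

√[6·3!2!3!/9! · 4!1!1!5!2!3!] = √(288/7)
  +(−1)^0/∏(0,3,1,1,1,2)! = 1/12  (running 1/12)
  +(−1)^1/∏(1,2,0,0,2,3)! = -1/24  (running 1/24)
⟨..|..⟩ = √(288/7)·(1/24) = +0.267261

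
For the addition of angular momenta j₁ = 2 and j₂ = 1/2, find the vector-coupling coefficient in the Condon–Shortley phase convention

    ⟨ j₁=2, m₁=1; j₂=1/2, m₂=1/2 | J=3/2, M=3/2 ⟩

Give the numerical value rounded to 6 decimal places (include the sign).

-0.447214  (= −√(1/5))

triangle: 1!·3!·0!/5! = 6/120
(j±m)!: 3!·1!·1!·0!·3!·0! = 36
prefactor² = (2J+1)·Δ·N² = 36/5
  k=1: −1/(1!·0!·0!·0!·3!·0!) = -1/6
Σ = -1/6  ⇒  CG² = 36/5·(-1/6)² = 1/5
CG = −√(1/5) = -0.447214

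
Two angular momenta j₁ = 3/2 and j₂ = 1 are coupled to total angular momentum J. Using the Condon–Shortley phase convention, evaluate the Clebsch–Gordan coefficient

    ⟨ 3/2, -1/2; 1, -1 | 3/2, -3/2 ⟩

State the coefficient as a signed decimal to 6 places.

+√(2/5) ≈ +0.632456

j₁+j₂−J=1  J+j₁−j₂=2  J−j₁+j₂=1  j₁+j₂+J+1=5
(j₁±m₁, j₂±m₂, J±M) = (1,2,0,2,0,3)
P² = 8/5
sum k=0..0:
  [0] +1/2 = 1/2
S = 1/2
C² = P²·S² = 2/5 ; C = +0.632456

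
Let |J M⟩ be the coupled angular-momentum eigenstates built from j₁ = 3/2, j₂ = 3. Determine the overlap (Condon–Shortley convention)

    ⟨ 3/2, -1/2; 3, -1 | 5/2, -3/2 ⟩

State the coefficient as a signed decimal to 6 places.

triangle: 2!×1!×4!/8! = 48/40320
(j±m)!: 1!×2!×2!×4!×1!×4! = 2304
prefactor² = (2J+1)×Δ×N² = 576/35
  k=1: −1/(1!×1!×1!×1!×0!×3!) = -1/6
  k=2: +1/(2!×0!×0!×0!×1!×4!) = 1/48
Σ = -7/48  ⇒  CG² = 576/35×(-7/48)² = 7/20
CG = −√(7/20) = -0.591608

−√(7/20) = -0.591608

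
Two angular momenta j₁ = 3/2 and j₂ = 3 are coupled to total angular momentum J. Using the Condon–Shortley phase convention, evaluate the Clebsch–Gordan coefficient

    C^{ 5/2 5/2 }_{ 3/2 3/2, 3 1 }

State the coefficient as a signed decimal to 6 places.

j₁+j₂−J=2  J+j₁−j₂=1  J−j₁+j₂=4  j₁+j₂+J+1=8
(j₁±m₁, j₂±m₂, J±M) = (3,0,4,2,5,0)
P² = 1728/7
sum k=0..0:
  [0] +1/48 = 1/48
S = 1/48
C² = P²·S² = 3/28 ; C = +0.327327

+0.327327  (= +√(3/28))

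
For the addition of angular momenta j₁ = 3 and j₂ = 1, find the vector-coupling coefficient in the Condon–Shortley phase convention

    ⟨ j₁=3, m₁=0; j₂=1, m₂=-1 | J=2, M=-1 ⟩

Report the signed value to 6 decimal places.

+0.377964

√[5·2!4!0!/7! · 3!3!0!2!1!3!] = √(144/7)
  +(−1)^0/∏(0,2,3,0,1,0)! = 1/12  (running 1/12)
⟨..|..⟩ = √(144/7)·(1/12) = +0.377964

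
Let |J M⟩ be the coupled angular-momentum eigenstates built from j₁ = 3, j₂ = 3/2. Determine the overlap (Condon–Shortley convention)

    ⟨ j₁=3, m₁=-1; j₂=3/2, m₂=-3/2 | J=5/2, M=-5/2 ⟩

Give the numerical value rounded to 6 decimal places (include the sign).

+0.327327

j₁+j₂−J=2  J+j₁−j₂=4  J−j₁+j₂=1  j₁+j₂+J+1=8
(j₁±m₁, j₂±m₂, J±M) = (2,4,0,3,0,5)
P² = 1728/7
sum k=0..0:
  [0] +1/48 = 1/48
S = 1/48
C² = P²·S² = 3/28 ; C = +0.327327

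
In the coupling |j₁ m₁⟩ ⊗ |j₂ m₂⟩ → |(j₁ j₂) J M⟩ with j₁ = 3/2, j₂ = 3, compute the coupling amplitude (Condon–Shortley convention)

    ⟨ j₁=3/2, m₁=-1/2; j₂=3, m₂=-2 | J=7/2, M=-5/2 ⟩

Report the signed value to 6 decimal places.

+0.377964  (= +√(1/7))

j₁+j₂−J=1  J+j₁−j₂=2  J−j₁+j₂=5  j₁+j₂+J+1=9
(j₁±m₁, j₂±m₂, J±M) = (1,2,1,5,1,6)
P² = 6400/7
sum k=0..1:
  [0] +1/48 = 1/48
  [1] −1/120 = -1/120
S = 1/80
C² = P²·S² = 1/7 ; C = +0.377964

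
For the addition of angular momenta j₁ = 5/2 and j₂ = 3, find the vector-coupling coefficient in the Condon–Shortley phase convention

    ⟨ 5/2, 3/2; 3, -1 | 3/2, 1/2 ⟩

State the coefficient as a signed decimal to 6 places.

−√(7/30) = -0.483046

j₁+j₂−J=4  J+j₁−j₂=1  J−j₁+j₂=2  j₁+j₂+J+1=8
(j₁±m₁, j₂±m₂, J±M) = (4,1,2,4,2,1)
P² = 384/35
sum k=0..1:
  [0] +1/48 = 1/48
  [1] −1/6 = -1/6
S = -7/48
C² = P²·S² = 7/30 ; C = -0.483046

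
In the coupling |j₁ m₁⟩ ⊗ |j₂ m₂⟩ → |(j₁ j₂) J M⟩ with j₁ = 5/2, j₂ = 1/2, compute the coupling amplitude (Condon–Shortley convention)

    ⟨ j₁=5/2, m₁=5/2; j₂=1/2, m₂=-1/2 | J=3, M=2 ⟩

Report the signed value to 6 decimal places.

j₁+j₂−J=0  J+j₁−j₂=5  J−j₁+j₂=1  j₁+j₂+J+1=7
(j₁±m₁, j₂±m₂, J±M) = (5,0,0,1,5,1)
P² = 2400
sum k=0..0:
  [0] +1/120 = 1/120
S = 1/120
C² = P²·S² = 1/6 ; C = +0.408248

+0.408248  (= +√(1/6))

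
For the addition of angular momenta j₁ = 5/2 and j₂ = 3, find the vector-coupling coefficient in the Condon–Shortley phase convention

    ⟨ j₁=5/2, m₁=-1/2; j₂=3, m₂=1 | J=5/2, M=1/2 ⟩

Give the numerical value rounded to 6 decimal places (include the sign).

√[6·3!2!3!/9! · 2!3!4!2!3!2!] = √(288/35)
  +(−1)^1/∏(1,2,2,3,0,0)! = -1/24  (running -1/24)
  +(−1)^2/∏(2,1,1,2,1,1)! = 1/4  (running 5/24)
  +(−1)^3/∏(3,0,0,1,2,2)! = -1/24  (running 1/6)
⟨..|..⟩ = √(288/35)·(1/6) = +0.478091

+0.478091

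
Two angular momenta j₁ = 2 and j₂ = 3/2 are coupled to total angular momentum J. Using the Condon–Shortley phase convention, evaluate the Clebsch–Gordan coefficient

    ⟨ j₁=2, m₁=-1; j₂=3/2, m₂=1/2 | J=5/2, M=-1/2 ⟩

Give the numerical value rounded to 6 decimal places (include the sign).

−√(5/14) = -0.597614

j₁+j₂−J=1  J+j₁−j₂=3  J−j₁+j₂=2  j₁+j₂+J+1=7
(j₁±m₁, j₂±m₂, J±M) = (1,3,2,1,2,3)
P² = 72/35
sum k=0..1:
  [0] +1/12 = 1/12
  [1] −1/2 = -1/2
S = -5/12
C² = P²·S² = 5/14 ; C = -0.597614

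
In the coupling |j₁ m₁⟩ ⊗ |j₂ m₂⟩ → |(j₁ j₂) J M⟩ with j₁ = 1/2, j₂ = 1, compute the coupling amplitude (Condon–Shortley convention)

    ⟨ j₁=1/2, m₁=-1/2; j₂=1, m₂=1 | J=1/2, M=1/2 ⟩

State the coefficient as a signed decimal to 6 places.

j₁+j₂−J=1  J+j₁−j₂=0  J−j₁+j₂=1  j₁+j₂+J+1=3
(j₁±m₁, j₂±m₂, J±M) = (0,1,2,0,1,0)
P² = 2/3
sum k=1..1:
  [1] −1/1 = -1
S = -1
C² = P²·S² = 2/3 ; C = -0.816497

−√(2/3) ≈ -0.816497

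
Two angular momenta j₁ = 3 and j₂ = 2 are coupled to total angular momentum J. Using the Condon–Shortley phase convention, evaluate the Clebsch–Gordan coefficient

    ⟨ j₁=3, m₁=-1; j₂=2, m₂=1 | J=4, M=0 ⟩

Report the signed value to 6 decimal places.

−√(5/14) ≈ -0.597614

j₁+j₂−J=1  J+j₁−j₂=5  J−j₁+j₂=3  j₁+j₂+J+1=10
(j₁±m₁, j₂±m₂, J±M) = (2,4,3,1,4,4)
P² = 10368/35
sum k=0..1:
  [0] +1/144 = 1/144
  [1] −1/24 = -1/24
S = -5/144
C² = P²·S² = 5/14 ; C = -0.597614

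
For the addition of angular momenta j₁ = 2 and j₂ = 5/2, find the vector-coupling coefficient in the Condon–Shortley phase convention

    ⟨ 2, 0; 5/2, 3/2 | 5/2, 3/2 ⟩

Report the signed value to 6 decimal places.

√[6·2!2!3!/8! · 2!2!4!1!4!1!] = √(288/35)
  +(−1)^1/∏(1,1,1,3,1,0)! = -1/6  (running -1/6)
  +(−1)^2/∏(2,0,0,2,2,1)! = 1/8  (running -1/24)
⟨..|..⟩ = √(288/35)·(-1/24) = -0.119523

-0.119523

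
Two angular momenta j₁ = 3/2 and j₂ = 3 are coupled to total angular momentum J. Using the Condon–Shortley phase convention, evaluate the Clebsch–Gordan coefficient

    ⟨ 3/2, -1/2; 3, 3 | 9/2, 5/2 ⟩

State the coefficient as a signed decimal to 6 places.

+0.288675

triangle: 0!·3!·6!/10! = 4320/3628800
(j±m)!: 1!·2!·6!·0!·7!·2! = 14515200
prefactor² = (2J+1)·Δ·N² = 172800
  k=0: +1/(0!·0!·2!·6!·1!·0!) = 1/1440
Σ = 1/1440  ⇒  CG² = 172800·1/1440² = 1/12
CG = +√(1/12) = +0.288675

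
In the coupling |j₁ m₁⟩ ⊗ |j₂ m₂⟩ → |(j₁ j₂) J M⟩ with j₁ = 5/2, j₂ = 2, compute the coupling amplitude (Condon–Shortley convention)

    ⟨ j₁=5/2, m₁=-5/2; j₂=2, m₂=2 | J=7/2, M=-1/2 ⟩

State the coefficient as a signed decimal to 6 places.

j₁+j₂−J=1  J+j₁−j₂=4  J−j₁+j₂=3  j₁+j₂+J+1=9
(j₁±m₁, j₂±m₂, J±M) = (0,5,4,0,3,4)
P² = 9216/7
sum k=1..1:
  [1] −1/144 = -1/144
S = -1/144
C² = P²·S² = 4/63 ; C = -0.251976

-0.251976  (= −√(4/63))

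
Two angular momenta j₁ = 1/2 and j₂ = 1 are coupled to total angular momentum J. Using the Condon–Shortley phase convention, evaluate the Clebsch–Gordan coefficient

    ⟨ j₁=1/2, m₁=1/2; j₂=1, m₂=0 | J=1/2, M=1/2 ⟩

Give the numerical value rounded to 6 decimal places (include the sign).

j₁+j₂−J=1  J+j₁−j₂=0  J−j₁+j₂=1  j₁+j₂+J+1=3
(j₁±m₁, j₂±m₂, J±M) = (1,0,1,1,1,0)
P² = 1/3
sum k=0..0:
  [0] +1/1 = 1
S = 1
C² = P²·S² = 1/3 ; C = +0.577350

+√(1/3) = +0.577350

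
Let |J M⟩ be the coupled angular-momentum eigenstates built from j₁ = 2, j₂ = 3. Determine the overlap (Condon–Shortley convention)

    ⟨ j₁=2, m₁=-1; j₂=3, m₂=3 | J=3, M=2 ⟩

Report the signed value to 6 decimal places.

+√(5/12) ≈ +0.645497

√[7·2!2!4!/9! · 1!3!6!0!5!1!] = √(960)
  +(−1)^2/∏(2,0,1,4,1,0)! = 1/48  (running 1/48)
⟨..|..⟩ = √(960)·(1/48) = +0.645497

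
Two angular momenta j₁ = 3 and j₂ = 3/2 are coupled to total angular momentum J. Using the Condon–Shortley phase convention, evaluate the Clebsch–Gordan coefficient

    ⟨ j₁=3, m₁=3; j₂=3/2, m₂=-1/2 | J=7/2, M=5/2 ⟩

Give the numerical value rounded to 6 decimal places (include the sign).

triangle: 1!·5!·2!/9! = 240/362880
(j±m)!: 6!·0!·1!·2!·6!·1! = 1036800
prefactor² = (2J+1)·Δ·N² = 38400/7
  k=0: +1/(0!·1!·0!·1!·5!·1!) = 1/120
Σ = 1/120  ⇒  CG² = 38400/7·1/120² = 8/21
CG = +√(8/21) = +0.617213

+0.617213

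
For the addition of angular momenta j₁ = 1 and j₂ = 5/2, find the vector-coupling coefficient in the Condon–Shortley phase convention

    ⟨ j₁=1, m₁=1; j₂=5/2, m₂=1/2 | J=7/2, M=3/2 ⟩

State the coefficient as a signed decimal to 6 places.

+0.690066  (= +√(10/21))

triangle: 0!×2!×5!/8! = 240/40320
(j±m)!: 2!×0!×3!×2!×5!×2! = 5760
prefactor² = (2J+1)×Δ×N² = 1920/7
  k=0: +1/(0!×0!×0!×3!×2!×2!) = 1/24
Σ = 1/24  ⇒  CG² = 1920/7×1/24² = 10/21
CG = +√(10/21) = +0.690066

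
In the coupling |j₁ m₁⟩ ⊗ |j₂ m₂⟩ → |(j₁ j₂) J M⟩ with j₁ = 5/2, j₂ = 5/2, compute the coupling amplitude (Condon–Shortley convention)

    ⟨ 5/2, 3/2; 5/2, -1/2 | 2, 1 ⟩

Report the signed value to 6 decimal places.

−√(1/7) = -0.377964

√[5·3!2!2!/8! · 4!1!2!3!3!1!] = √(36/7)
  +(−1)^0/∏(0,3,1,2,1,0)! = 1/12  (running 1/12)
  +(−1)^1/∏(1,2,0,1,2,1)! = -1/4  (running -1/6)
⟨..|..⟩ = √(36/7)·(-1/6) = -0.377964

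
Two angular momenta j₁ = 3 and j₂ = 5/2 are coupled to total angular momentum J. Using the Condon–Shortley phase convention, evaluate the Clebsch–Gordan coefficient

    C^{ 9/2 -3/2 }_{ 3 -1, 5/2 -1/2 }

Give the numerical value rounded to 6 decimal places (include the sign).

−√(5/231) = -0.147122

√[10·1!5!4!/11! · 2!4!2!3!3!6!] = √(138240/77)
  +(−1)^0/∏(0,1,4,2,1,2)! = 1/96  (running 1/96)
  +(−1)^1/∏(1,0,3,1,2,3)! = -1/72  (running -1/288)
⟨..|..⟩ = √(138240/77)·(-1/288) = -0.147122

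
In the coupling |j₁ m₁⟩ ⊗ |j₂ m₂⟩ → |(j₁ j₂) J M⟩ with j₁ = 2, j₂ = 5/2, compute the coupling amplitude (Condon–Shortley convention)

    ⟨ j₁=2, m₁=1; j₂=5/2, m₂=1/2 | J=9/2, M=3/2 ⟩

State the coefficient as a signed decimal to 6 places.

+√(10/21) ≈ +0.690066

j₁+j₂−J=0  J+j₁−j₂=4  J−j₁+j₂=5  j₁+j₂+J+1=10
(j₁±m₁, j₂±m₂, J±M) = (3,1,3,2,6,3)
P² = 17280/7
sum k=0..0:
  [0] +1/72 = 1/72
S = 1/72
C² = P²·S² = 10/21 ; C = +0.690066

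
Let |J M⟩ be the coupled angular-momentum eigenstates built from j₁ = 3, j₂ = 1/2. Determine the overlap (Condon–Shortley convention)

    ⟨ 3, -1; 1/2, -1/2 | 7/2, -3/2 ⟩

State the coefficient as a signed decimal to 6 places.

+0.845154

triangle: 0!×6!×1!/8! = 720/40320
(j±m)!: 2!×4!×0!×1!×2!×5! = 11520
prefactor² = (2J+1)×Δ×N² = 11520/7
  k=0: +1/(0!×0!×4!×0!×2!×1!) = 1/48
Σ = 1/48  ⇒  CG² = 11520/7×1/48² = 5/7
CG = +√(5/7) = +0.845154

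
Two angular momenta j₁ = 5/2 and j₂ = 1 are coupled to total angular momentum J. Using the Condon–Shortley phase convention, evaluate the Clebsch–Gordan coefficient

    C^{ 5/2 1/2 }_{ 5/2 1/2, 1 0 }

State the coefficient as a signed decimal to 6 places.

triangle: 1!*4!*1!/7! = 24/5040
(j±m)!: 3!*2!*1!*1!*3!*2! = 144
prefactor² = (2J+1)*Δ*N² = 144/35
  k=0: +1/(0!*1!*2!*1!*2!*0!) = 1/4
  k=1: −1/(1!*0!*1!*0!*3!*1!) = -1/6
Σ = 1/12  ⇒  CG² = 144/35*1/12² = 1/35
CG = +√(1/35) = +0.169031

+√(1/35) = +0.169031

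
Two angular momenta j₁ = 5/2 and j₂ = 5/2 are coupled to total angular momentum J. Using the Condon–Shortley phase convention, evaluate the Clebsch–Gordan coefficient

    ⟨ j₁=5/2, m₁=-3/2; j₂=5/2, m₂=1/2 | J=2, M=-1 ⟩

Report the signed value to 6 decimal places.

+√(1/7) ≈ +0.377964

triangle: 3!·2!·2!/8! = 24/40320
(j±m)!: 1!·4!·3!·2!·1!·3! = 1728
prefactor² = (2J+1)·Δ·N² = 36/7
  k=2: +1/(2!·1!·2!·1!·0!·1!) = 1/4
  k=3: −1/(3!·0!·1!·0!·1!·2!) = -1/12
Σ = 1/6  ⇒  CG² = 36/7·1/6² = 1/7
CG = +√(1/7) = +0.377964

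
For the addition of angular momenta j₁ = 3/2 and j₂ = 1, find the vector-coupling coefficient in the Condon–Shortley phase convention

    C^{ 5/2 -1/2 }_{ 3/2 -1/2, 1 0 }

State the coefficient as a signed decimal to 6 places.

+√(3/5) = +0.774597

j₁+j₂−J=0  J+j₁−j₂=3  J−j₁+j₂=2  j₁+j₂+J+1=6
(j₁±m₁, j₂±m₂, J±M) = (1,2,1,1,2,3)
P² = 12/5
sum k=0..0:
  [0] +1/2 = 1/2
S = 1/2
C² = P²·S² = 3/5 ; C = +0.774597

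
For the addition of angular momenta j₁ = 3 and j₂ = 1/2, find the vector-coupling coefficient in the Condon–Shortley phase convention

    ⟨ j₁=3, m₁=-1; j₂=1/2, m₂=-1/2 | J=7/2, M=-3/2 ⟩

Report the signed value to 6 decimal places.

+√(5/7) ≈ +0.845154

triangle: 0!·6!·1!/8! = 720/40320
(j±m)!: 2!·4!·0!·1!·2!·5! = 11520
prefactor² = (2J+1)·Δ·N² = 11520/7
  k=0: +1/(0!·0!·4!·0!·2!·1!) = 1/48
Σ = 1/48  ⇒  CG² = 11520/7·1/48² = 5/7
CG = +√(5/7) = +0.845154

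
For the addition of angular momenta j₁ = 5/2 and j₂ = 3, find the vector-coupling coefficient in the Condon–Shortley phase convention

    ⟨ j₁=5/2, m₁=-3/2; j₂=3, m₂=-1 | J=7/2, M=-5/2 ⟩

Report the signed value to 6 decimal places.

j₁+j₂−J=2  J+j₁−j₂=3  J−j₁+j₂=4  j₁+j₂+J+1=10
(j₁±m₁, j₂±m₂, J±M) = (1,4,2,4,1,6)
P² = 18432/35
sum k=1..2:
  [1] −1/36 = -1/36
  [2] +1/96 = 1/96
S = -5/288
C² = P²·S² = 10/63 ; C = -0.398410

−√(10/63) ≈ -0.398410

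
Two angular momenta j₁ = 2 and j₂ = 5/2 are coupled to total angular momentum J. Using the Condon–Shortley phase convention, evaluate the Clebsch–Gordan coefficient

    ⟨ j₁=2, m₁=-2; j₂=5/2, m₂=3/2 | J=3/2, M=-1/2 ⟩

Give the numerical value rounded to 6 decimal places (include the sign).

triangle: 3!×1!×2!/7! = 12/5040
(j±m)!: 0!×4!×4!×1!×1!×2! = 1152
prefactor² = (2J+1)×Δ×N² = 384/35
  k=3: −1/(3!×0!×1!×1!×0!×1!) = -1/6
Σ = -1/6  ⇒  CG² = 384/35×(-1/6)² = 32/105
CG = −√(32/105) = -0.552052

−√(32/105) ≈ -0.552052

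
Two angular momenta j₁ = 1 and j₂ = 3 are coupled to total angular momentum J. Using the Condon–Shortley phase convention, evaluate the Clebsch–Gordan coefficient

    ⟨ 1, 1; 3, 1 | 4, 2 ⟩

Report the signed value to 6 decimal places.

+√(15/28) ≈ +0.731925

j₁+j₂−J=0  J+j₁−j₂=2  J−j₁+j₂=6  j₁+j₂+J+1=9
(j₁±m₁, j₂±m₂, J±M) = (2,0,4,2,6,2)
P² = 34560/7
sum k=0..0:
  [0] +1/96 = 1/96
S = 1/96
C² = P²·S² = 15/28 ; C = +0.731925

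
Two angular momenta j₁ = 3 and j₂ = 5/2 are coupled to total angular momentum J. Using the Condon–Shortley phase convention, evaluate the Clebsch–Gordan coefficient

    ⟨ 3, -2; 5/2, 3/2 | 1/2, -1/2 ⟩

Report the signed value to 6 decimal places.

j₁+j₂−J=5  J+j₁−j₂=1  J−j₁+j₂=0  j₁+j₂+J+1=7
(j₁±m₁, j₂±m₂, J±M) = (1,5,4,1,0,1)
P² = 960/7
sum k=4..4:
  [4] +1/24 = 1/24
S = 1/24
C² = P²·S² = 5/21 ; C = +0.487950

+0.487950  (= +√(5/21))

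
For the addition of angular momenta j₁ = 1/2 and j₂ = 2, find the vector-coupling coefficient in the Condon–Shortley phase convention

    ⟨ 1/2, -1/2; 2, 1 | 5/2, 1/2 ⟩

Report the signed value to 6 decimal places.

triangle: 0!·1!·4!/6! = 24/720
(j±m)!: 0!·1!·3!·1!·3!·2! = 72
prefactor² = (2J+1)·Δ·N² = 72/5
  k=0: +1/(0!·0!·1!·3!·0!·1!) = 1/6
Σ = 1/6  ⇒  CG² = 72/5·1/6² = 2/5
CG = +√(2/5) = +0.632456

+0.632456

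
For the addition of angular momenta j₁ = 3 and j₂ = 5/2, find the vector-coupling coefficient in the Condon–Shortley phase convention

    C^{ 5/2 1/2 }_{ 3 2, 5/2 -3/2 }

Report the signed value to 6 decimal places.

+0.267261

triangle: 3!·3!·2!/9! = 72/362880
(j±m)!: 5!·1!·1!·4!·3!·2! = 34560
prefactor² = (2J+1)·Δ·N² = 288/7
  k=0: +1/(0!·3!·1!·1!·2!·1!) = 1/12
  k=1: −1/(1!·2!·0!·0!·3!·2!) = -1/24
Σ = 1/24  ⇒  CG² = 288/7·1/24² = 1/14
CG = +√(1/14) = +0.267261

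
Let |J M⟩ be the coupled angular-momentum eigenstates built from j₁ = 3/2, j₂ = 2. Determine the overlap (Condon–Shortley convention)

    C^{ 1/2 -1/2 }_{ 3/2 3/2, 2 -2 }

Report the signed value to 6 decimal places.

√[2·3!0!1!/5! · 3!0!0!4!0!1!] = √(72/5)
  +(−1)^0/∏(0,3,0,0,0,1)! = 1/6  (running 1/6)
⟨..|..⟩ = √(72/5)·(1/6) = +0.632456

+0.632456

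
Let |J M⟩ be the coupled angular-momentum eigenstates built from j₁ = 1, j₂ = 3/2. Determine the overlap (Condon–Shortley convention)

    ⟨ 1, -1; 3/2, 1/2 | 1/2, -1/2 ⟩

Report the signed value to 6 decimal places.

+0.408248  (= +√(1/6))

√[2·2!0!1!/4! · 0!2!2!1!0!1!] = √(2/3)
  +(−1)^2/∏(2,0,0,0,0,1)! = 1/2  (running 1/2)
⟨..|..⟩ = √(2/3)·(1/2) = +0.408248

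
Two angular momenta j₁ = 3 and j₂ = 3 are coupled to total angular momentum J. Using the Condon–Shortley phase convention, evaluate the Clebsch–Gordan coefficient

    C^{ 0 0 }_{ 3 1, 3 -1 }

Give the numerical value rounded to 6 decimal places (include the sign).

√[1·6!0!0!/7! · 4!2!2!4!0!0!] = √(2304/7)
  +(−1)^2/∏(2,4,0,0,0,0)! = 1/48  (running 1/48)
⟨..|..⟩ = √(2304/7)·(1/48) = +0.377964

+0.377964  (= +√(1/7))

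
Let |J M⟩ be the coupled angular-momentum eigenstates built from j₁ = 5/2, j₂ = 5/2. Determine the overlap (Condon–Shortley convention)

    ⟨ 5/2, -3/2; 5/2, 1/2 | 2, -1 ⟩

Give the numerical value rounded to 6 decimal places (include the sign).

+0.377964

√[5·3!2!2!/8! · 1!4!3!2!1!3!] = √(36/7)
  +(−1)^2/∏(2,1,2,1,0,1)! = 1/4  (running 1/4)
  +(−1)^3/∏(3,0,1,0,1,2)! = -1/12  (running 1/6)
⟨..|..⟩ = √(36/7)·(1/6) = +0.377964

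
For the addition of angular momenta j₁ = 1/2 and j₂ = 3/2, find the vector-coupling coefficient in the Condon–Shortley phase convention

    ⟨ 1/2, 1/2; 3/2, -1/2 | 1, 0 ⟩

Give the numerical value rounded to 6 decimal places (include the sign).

+0.707107  (= +√(1/2))

j₁+j₂−J=1  J+j₁−j₂=0  J−j₁+j₂=2  j₁+j₂+J+1=4
(j₁±m₁, j₂±m₂, J±M) = (1,0,1,2,1,1)
P² = 1/2
sum k=0..0:
  [0] +1/1 = 1
S = 1
C² = P²·S² = 1/2 ; C = +0.707107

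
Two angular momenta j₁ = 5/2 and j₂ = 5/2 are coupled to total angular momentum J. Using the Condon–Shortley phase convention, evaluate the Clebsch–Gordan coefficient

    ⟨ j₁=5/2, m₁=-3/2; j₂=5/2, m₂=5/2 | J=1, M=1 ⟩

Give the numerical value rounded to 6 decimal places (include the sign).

√[3·4!1!1!/7! · 1!4!5!0!2!0!] = √(576/7)
  +(−1)^4/∏(4,0,0,1,1,0)! = 1/24  (running 1/24)
⟨..|..⟩ = √(576/7)·(1/24) = +0.377964

+0.377964  (= +√(1/7))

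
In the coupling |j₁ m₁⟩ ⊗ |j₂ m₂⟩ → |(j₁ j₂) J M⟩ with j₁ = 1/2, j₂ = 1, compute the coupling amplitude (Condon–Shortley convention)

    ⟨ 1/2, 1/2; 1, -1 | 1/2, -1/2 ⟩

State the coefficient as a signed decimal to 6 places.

j₁+j₂−J=1  J+j₁−j₂=0  J−j₁+j₂=1  j₁+j₂+J+1=3
(j₁±m₁, j₂±m₂, J±M) = (1,0,0,2,0,1)
P² = 2/3
sum k=0..0:
  [0] +1/1 = 1
S = 1
C² = P²·S² = 2/3 ; C = +0.816497

+√(2/3) ≈ +0.816497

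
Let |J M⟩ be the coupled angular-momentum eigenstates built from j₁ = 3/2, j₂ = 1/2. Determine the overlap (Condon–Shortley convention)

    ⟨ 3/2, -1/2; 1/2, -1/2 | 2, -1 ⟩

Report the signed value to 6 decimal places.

+0.866025  (= +√(3/4))

triangle: 0!*3!*1!/5! = 6/120
(j±m)!: 1!*2!*0!*1!*1!*3! = 12
prefactor² = (2J+1)*Δ*N² = 3
  k=0: +1/(0!*0!*2!*0!*1!*1!) = 1/2
Σ = 1/2  ⇒  CG² = 3*1/2² = 3/4
CG = +√(3/4) = +0.866025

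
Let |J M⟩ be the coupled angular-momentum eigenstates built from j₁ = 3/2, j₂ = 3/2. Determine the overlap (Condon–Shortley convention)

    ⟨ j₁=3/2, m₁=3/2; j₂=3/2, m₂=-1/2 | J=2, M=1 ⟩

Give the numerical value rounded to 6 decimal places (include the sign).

√[5·1!2!2!/6! · 3!0!1!2!3!1!] = √(2)
  +(−1)^0/∏(0,1,0,1,2,1)! = 1/2  (running 1/2)
⟨..|..⟩ = √(2)·(1/2) = +0.707107

+0.707107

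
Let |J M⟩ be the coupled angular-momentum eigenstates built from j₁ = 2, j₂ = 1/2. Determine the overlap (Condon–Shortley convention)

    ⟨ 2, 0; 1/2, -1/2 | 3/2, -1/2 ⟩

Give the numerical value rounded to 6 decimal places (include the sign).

+√(2/5) = +0.632456

√[4·1!3!0!/5! · 2!2!0!1!1!2!] = √(8/5)
  +(−1)^0/∏(0,1,2,0,1,0)! = 1/2  (running 1/2)
⟨..|..⟩ = √(8/5)·(1/2) = +0.632456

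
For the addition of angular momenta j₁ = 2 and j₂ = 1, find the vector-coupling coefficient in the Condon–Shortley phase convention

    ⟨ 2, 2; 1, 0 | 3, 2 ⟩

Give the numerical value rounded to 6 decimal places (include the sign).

+√(1/3) = +0.577350

triangle: 0!*4!*2!/7! = 48/5040
(j±m)!: 4!*0!*1!*1!*5!*1! = 2880
prefactor² = (2J+1)*Δ*N² = 192
  k=0: +1/(0!*0!*0!*1!*4!*1!) = 1/24
Σ = 1/24  ⇒  CG² = 192*1/24² = 1/3
CG = +√(1/3) = +0.577350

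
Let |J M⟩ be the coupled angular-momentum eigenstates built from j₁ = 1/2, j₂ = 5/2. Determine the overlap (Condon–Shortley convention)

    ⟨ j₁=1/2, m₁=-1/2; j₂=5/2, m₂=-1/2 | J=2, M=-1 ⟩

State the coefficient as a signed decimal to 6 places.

−√(1/3) ≈ -0.577350

√[5·1!0!4!/6! · 0!1!2!3!1!3!] = √(12)
  +(−1)^1/∏(1,0,0,1,0,3)! = -1/6  (running -1/6)
⟨..|..⟩ = √(12)·(-1/6) = -0.577350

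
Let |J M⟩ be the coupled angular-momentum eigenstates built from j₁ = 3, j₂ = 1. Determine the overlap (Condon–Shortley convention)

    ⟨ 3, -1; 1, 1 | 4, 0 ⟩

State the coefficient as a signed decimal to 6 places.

+√(3/14) = +0.462910

√[9·0!6!2!/9! · 2!4!2!0!4!4!] = √(13824/7)
  +(−1)^0/∏(0,0,4,2,2,0)! = 1/96  (running 1/96)
⟨..|..⟩ = √(13824/7)·(1/96) = +0.462910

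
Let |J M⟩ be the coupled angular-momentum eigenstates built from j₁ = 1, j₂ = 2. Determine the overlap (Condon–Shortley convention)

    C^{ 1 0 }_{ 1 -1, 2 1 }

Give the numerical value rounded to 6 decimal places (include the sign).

triangle: 2!·0!·2!/5! = 4/120
(j±m)!: 0!·2!·3!·1!·1!·1! = 12
prefactor² = (2J+1)·Δ·N² = 6/5
  k=2: +1/(2!·0!·0!·1!·0!·1!) = 1/2
Σ = 1/2  ⇒  CG² = 6/5·1/2² = 3/10
CG = +√(3/10) = +0.547723

+0.547723  (= +√(3/10))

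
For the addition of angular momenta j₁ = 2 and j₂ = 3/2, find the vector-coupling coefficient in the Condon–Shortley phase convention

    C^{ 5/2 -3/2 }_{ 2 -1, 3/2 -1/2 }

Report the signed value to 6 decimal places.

√[6·1!3!2!/7! · 1!3!1!2!1!4!] = √(144/35)
  +(−1)^0/∏(0,1,3,1,0,1)! = 1/6  (running 1/6)
  +(−1)^1/∏(1,0,2,0,1,2)! = -1/4  (running -1/12)
⟨..|..⟩ = √(144/35)·(-1/12) = -0.169031

−√(1/35) ≈ -0.169031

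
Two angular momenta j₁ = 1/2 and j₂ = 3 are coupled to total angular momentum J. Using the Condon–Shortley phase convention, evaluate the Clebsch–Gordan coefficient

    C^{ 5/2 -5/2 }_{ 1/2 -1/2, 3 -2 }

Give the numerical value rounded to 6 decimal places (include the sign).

√[6·1!0!5!/7! · 0!1!1!5!0!5!] = √(14400/7)
  +(−1)^1/∏(1,0,0,0,0,5)! = -1/120  (running -1/120)
⟨..|..⟩ = √(14400/7)·(-1/120) = -0.377964

-0.377964  (= −√(1/7))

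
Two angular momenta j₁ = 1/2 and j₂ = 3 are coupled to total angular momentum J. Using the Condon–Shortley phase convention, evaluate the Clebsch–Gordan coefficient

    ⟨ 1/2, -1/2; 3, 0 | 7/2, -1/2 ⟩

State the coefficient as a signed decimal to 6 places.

j₁+j₂−J=0  J+j₁−j₂=1  J−j₁+j₂=6  j₁+j₂+J+1=8
(j₁±m₁, j₂±m₂, J±M) = (0,1,3,3,3,4)
P² = 5184/7
sum k=0..0:
  [0] +1/36 = 1/36
S = 1/36
C² = P²·S² = 4/7 ; C = +0.755929

+0.755929  (= +√(4/7))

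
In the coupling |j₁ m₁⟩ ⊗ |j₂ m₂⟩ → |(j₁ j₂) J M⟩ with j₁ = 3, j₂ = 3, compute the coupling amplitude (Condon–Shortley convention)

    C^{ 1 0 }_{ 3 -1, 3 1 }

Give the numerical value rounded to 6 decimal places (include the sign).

triangle: 5!×1!×1!/8! = 120/40320
(j±m)!: 2!×4!×4!×2!×1!×1! = 2304
prefactor² = (2J+1)×Δ×N² = 144/7
  k=3: −1/(3!×2!×1!×1!×0!×0!) = -1/12
  k=4: +1/(4!×1!×0!×0!×1!×1!) = 1/24
Σ = -1/24  ⇒  CG² = 144/7×(-1/24)² = 1/28
CG = −√(1/28) = -0.188982

-0.188982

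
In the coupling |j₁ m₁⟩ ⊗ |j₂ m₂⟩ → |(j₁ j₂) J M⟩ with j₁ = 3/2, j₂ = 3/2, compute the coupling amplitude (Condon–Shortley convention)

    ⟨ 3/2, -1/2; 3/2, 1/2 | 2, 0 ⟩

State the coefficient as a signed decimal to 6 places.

−√(1/4) = -0.500000

√[5·1!2!2!/6! · 1!2!2!1!2!2!] = √(4/9)
  +(−1)^0/∏(0,1,2,2,0,0)! = 1/4  (running 1/4)
  +(−1)^1/∏(1,0,1,1,1,1)! = -1  (running -3/4)
⟨..|..⟩ = √(4/9)·(-3/4) = -0.500000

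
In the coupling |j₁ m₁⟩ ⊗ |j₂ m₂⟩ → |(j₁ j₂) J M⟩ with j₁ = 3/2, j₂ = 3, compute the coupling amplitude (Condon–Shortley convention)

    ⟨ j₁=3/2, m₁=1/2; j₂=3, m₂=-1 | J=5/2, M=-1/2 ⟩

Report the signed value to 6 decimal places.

-0.119523  (= −√(1/70))

√[6·2!1!4!/8! · 2!1!2!4!2!3!] = √(288/35)
  +(−1)^0/∏(0,2,1,2,0,2)! = 1/8  (running 1/8)
  +(−1)^1/∏(1,1,0,1,1,3)! = -1/6  (running -1/24)
⟨..|..⟩ = √(288/35)·(-1/24) = -0.119523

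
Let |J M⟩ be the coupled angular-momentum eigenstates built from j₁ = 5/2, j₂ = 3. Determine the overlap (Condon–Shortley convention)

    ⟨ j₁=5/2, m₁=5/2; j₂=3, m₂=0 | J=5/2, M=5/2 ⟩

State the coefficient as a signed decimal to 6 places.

+√(5/42) = +0.345033

j₁+j₂−J=3  J+j₁−j₂=2  J−j₁+j₂=3  j₁+j₂+J+1=9
(j₁±m₁, j₂±m₂, J±M) = (5,0,3,3,5,0)
P² = 4320/7
sum k=0..0:
  [0] +1/72 = 1/72
S = 1/72
C² = P²·S² = 5/42 ; C = +0.345033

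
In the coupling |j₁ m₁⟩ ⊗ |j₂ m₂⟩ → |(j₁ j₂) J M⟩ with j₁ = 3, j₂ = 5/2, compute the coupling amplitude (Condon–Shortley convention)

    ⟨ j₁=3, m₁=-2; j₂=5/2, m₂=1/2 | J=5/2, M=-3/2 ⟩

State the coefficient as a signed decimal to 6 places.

j₁+j₂−J=3  J+j₁−j₂=3  J−j₁+j₂=2  j₁+j₂+J+1=9
(j₁±m₁, j₂±m₂, J±M) = (1,5,3,2,1,4)
P² = 288/7
sum k=2..3:
  [2] +1/12 = 1/12
  [3] −1/24 = -1/24
S = 1/24
C² = P²·S² = 1/14 ; C = +0.267261

+0.267261  (= +√(1/14))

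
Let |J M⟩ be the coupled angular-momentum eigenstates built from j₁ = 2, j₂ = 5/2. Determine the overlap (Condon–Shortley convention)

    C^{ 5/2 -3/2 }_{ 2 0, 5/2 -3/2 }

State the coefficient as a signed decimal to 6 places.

-0.119523

√[6·2!2!3!/8! · 2!2!1!4!1!4!] = √(288/35)
  +(−1)^0/∏(0,2,2,1,0,2)! = 1/8  (running 1/8)
  +(−1)^1/∏(1,1,1,0,1,3)! = -1/6  (running -1/24)
⟨..|..⟩ = √(288/35)·(-1/24) = -0.119523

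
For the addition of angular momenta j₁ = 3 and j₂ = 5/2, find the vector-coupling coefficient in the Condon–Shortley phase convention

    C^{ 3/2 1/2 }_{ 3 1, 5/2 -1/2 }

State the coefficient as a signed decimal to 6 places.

−√(1/105) ≈ -0.097590

√[4·4!2!1!/8! · 4!2!2!3!2!1!] = √(192/35)
  +(−1)^1/∏(1,3,1,1,1,0)! = -1/6  (running -1/6)
  +(−1)^2/∏(2,2,0,0,2,1)! = 1/8  (running -1/24)
⟨..|..⟩ = √(192/35)·(-1/24) = -0.097590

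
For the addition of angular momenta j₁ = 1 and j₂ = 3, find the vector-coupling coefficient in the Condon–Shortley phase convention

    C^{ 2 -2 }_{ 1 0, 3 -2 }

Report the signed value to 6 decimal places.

j₁+j₂−J=2  J+j₁−j₂=0  J−j₁+j₂=4  j₁+j₂+J+1=7
(j₁±m₁, j₂±m₂, J±M) = (1,1,1,5,0,4)
P² = 960/7
sum k=1..1:
  [1] −1/24 = -1/24
S = -1/24
C² = P²·S² = 5/21 ; C = -0.487950

-0.487950  (= −√(5/21))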